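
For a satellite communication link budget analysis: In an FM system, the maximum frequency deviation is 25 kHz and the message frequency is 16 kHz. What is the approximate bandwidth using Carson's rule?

Carson's rule: BW = 2*(delta_f + f_m)
= 2*(25 + 16) kHz = 82 kHz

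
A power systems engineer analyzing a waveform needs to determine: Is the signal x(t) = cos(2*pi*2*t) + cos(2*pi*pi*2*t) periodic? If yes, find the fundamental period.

f1 = 2 Hz, f2 = 2*pi Hz
Ratio f2/f1 = pi, which is irrational.
Since the frequency ratio is irrational, no common period exists.
The signal is not periodic.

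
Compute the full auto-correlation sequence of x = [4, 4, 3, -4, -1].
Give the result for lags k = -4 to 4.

r_xx[k] = sum_m x[m]*x[m+k], indexed from 0, for k = -4 to 4:
  r_xx[-4] = x[4]*x[0] = -4
  r_xx[-3] = x[3]*x[0] + x[4]*x[1] = -20
  r_xx[-2] = x[2]*x[0] + x[3]*x[1] + x[4]*x[2] = -7
  r_xx[-1] = x[1]*x[0] + x[2]*x[1] + x[3]*x[2] + x[4]*x[3] = 20
  r_xx[0] = x[0]*x[0] + x[1]*x[1] + x[2]*x[2] + x[3]*x[3] + x[4]*x[4] = 58
  r_xx[1] = x[0]*x[1] + x[1]*x[2] + x[2]*x[3] + x[3]*x[4] = 20
  r_xx[2] = x[0]*x[2] + x[1]*x[3] + x[2]*x[4] = -7
  r_xx[3] = x[0]*x[3] + x[1]*x[4] = -20
  r_xx[4] = x[0]*x[4] = -4
r_xx = [-4, -20, -7, 20, 58, 20, -7, -20, -4]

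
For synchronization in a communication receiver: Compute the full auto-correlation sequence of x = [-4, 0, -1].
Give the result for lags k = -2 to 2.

r_xx[k] = sum_m x[m]*x[m+k], indexed from 0, for k = -2 to 2:
  r_xx[-2] = x[2]*x[0] = 4
  r_xx[-1] = x[1]*x[0] + x[2]*x[1] = 0
  r_xx[0] = x[0]*x[0] + x[1]*x[1] + x[2]*x[2] = 17
  r_xx[1] = x[0]*x[1] + x[1]*x[2] = 0
  r_xx[2] = x[0]*x[2] = 4
r_xx = [4, 0, 17, 0, 4]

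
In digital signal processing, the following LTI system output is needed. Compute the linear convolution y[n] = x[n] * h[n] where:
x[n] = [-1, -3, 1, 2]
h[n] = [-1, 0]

y[n] = sum_k x[k]*h[n-k]. Output length = len(x) + len(h) - 1 = 4 + 2 - 1 = 5.
y[0] = -1*-1 = 1
y[1] = -3*-1 + -1*0 = 3
y[2] = 1*-1 + -3*0 = -1
y[3] = 2*-1 + 1*0 = -2
y[4] = 2*0 = 0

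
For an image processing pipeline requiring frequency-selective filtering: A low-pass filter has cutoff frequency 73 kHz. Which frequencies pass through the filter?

A low-pass filter passes all frequencies below the cutoff frequency 73 kHz and attenuates higher frequencies.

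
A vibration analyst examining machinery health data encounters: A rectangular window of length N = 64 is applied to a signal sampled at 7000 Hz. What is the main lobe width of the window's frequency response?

For a rectangular window of length N,
the main lobe width in frequency is 2*f_s/N.
= 2*7000/64 = 875/4 Hz
This determines the minimum frequency separation for resolving two sinusoids.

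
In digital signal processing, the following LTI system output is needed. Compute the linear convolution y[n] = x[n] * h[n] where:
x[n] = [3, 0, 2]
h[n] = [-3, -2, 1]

y[n] = sum_k x[k]*h[n-k]. Output length = len(x) + len(h) - 1 = 3 + 3 - 1 = 5.
y[0] = 3*-3 = -9
y[1] = 0*-3 + 3*-2 = -6
y[2] = 2*-3 + 0*-2 + 3*1 = -3
y[3] = 2*-2 + 0*1 = -4
y[4] = 2*1 = 2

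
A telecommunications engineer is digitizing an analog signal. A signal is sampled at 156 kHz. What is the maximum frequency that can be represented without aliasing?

The maximum frequency that can be represented without aliasing
is the Nyquist frequency: f_max = f_s / 2 = 156 kHz / 2 = 78 kHz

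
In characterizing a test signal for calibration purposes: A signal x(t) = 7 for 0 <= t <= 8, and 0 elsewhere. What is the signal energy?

Energy = integral of |x(t)|^2 dt over the signal duration
= 7^2 * 8 = 49 * 8 = 392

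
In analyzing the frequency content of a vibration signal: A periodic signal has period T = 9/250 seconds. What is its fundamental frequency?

The fundamental frequency is the reciprocal of the period.
f = 1/T = 1/(9/250) = 250/9 Hz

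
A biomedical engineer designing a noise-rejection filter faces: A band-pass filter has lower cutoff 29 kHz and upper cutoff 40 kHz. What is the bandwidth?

Bandwidth = f_high - f_low
= 40 kHz - 29 kHz = 11 kHz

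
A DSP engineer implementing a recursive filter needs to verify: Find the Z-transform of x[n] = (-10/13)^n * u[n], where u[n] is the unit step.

The Z-transform of a^n * u[n] is z/(z-a) for |z| > |a|.
Here a = -10/13, so X(z) = z/(z - (-10/13)) = 13z/(13z + 10)
ROC: |z| > 10/13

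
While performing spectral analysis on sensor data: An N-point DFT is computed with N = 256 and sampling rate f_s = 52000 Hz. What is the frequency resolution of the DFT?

DFT frequency resolution = f_s / N
= 52000 / 256 = 1625/8 Hz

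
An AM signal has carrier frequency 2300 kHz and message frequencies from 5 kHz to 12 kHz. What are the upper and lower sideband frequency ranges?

Upper sideband (USB) = fc + [fm_low, fm_high] = 2300 + [5, 12] = [2305, 2312] kHz
Lower sideband (LSB) = fc - [fm_high, fm_low] = 2300 - [12, 5] = [2288, 2295] kHz
Total occupied spectrum: 2288 kHz to 2312 kHz (plus carrier at 2300 kHz)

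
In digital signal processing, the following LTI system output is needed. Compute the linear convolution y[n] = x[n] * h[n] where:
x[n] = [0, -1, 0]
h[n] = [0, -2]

y[n] = sum_k x[k]*h[n-k]. Output length = len(x) + len(h) - 1 = 3 + 2 - 1 = 4.
y[0] = 0*0 = 0
y[1] = -1*0 + 0*-2 = 0
y[2] = 0*0 + -1*-2 = 2
y[3] = 0*-2 = 0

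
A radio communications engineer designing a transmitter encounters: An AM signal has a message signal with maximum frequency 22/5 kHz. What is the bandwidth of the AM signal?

In AM (double-sideband), the bandwidth is twice the message frequency.
BW = 2 * f_m = 2 * 22/5 kHz = 44/5 kHz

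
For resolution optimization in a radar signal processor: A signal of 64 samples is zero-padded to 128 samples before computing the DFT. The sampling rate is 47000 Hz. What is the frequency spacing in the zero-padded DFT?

Original DFT: N = 64, resolution = f_s/N = 47000/64 = 5875/8 Hz
Zero-padded DFT: N = 128, resolution = f_s/N = 47000/128 = 5875/16 Hz
Zero-padding interpolates the spectrum (finer frequency grid)
but does NOT improve the true spectral resolution (ability to resolve close frequencies).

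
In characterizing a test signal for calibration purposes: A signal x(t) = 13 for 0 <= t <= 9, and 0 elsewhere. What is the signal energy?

Energy = integral of |x(t)|^2 dt over the signal duration
= 13^2 * 9 = 169 * 9 = 1521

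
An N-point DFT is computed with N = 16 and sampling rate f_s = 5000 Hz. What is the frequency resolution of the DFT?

DFT frequency resolution = f_s / N
= 5000 / 16 = 625/2 Hz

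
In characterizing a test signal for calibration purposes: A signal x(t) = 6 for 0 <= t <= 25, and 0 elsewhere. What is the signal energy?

Energy = integral of |x(t)|^2 dt over the signal duration
= 6^2 * 25 = 36 * 25 = 900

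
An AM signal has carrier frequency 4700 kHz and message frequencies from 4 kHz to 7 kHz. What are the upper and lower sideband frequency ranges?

Upper sideband (USB) = fc + [fm_low, fm_high] = 4700 + [4, 7] = [4704, 4707] kHz
Lower sideband (LSB) = fc - [fm_high, fm_low] = 4700 - [7, 4] = [4693, 4696] kHz
Total occupied spectrum: 4693 kHz to 4707 kHz (plus carrier at 4700 kHz)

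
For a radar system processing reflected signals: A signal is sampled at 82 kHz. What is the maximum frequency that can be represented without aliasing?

The maximum frequency that can be represented without aliasing
is the Nyquist frequency: f_max = f_s / 2 = 82 kHz / 2 = 41 kHz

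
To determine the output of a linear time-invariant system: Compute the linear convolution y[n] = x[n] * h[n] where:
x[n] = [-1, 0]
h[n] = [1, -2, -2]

y[n] = sum_k x[k]*h[n-k]. Output length = len(x) + len(h) - 1 = 2 + 3 - 1 = 4.
y[0] = -1*1 = -1
y[1] = 0*1 + -1*-2 = 2
y[2] = 0*-2 + -1*-2 = 2
y[3] = 0*-2 = 0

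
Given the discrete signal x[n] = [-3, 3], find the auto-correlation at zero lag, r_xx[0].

The auto-correlation at zero lag r_xx[0] equals the signal energy.
r_xx[0] = sum of x[n]^2 = (-3)^2 + 3^2
= 9 + 9 = 18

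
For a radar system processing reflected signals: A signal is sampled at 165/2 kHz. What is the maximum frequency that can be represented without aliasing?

The maximum frequency that can be represented without aliasing
is the Nyquist frequency: f_max = f_s / 2 = 165/2 kHz / 2 = 165/4 kHz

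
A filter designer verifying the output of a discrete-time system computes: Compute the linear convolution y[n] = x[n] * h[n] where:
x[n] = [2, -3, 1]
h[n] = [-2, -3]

y[n] = sum_k x[k]*h[n-k]. Output length = len(x) + len(h) - 1 = 3 + 2 - 1 = 4.
y[0] = 2*-2 = -4
y[1] = -3*-2 + 2*-3 = 0
y[2] = 1*-2 + -3*-3 = 7
y[3] = 1*-3 = -3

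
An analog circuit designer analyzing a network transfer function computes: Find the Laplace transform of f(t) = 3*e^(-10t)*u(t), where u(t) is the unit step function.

Standard Laplace transform pair:
e^(-at)*u(t) <-> 1/(s+a)
With a = 10: L{3*e^(-10t)*u(t)} = 3/(s+10), ROC: Re(s) > -10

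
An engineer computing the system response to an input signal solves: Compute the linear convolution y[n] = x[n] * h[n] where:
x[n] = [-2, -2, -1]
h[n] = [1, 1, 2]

y[n] = sum_k x[k]*h[n-k]. Output length = len(x) + len(h) - 1 = 3 + 3 - 1 = 5.
y[0] = -2*1 = -2
y[1] = -2*1 + -2*1 = -4
y[2] = -1*1 + -2*1 + -2*2 = -7
y[3] = -1*1 + -2*2 = -5
y[4] = -1*2 = -2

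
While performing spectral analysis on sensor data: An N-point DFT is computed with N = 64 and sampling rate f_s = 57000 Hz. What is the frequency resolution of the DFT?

DFT frequency resolution = f_s / N
= 57000 / 64 = 7125/8 Hz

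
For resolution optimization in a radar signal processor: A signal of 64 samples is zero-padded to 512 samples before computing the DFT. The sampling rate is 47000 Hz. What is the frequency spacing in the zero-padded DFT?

Original DFT: N = 64, resolution = f_s/N = 47000/64 = 5875/8 Hz
Zero-padded DFT: N = 512, resolution = f_s/N = 47000/512 = 5875/64 Hz
Zero-padding interpolates the spectrum (finer frequency grid)
but does NOT improve the true spectral resolution (ability to resolve close frequencies).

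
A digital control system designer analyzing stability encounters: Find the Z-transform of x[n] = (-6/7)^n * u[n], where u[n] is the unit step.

The Z-transform of a^n * u[n] is z/(z-a) for |z| > |a|.
Here a = -6/7, so X(z) = z/(z - (-6/7)) = 7z/(7z + 6)
ROC: |z| > 6/7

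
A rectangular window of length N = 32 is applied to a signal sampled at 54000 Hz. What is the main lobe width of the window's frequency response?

For a rectangular window of length N,
the main lobe width in frequency is 2*f_s/N.
= 2*54000/32 = 3375 Hz
This determines the minimum frequency separation for resolving two sinusoids.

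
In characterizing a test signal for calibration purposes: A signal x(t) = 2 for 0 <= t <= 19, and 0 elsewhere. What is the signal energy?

Energy = integral of |x(t)|^2 dt over the signal duration
= 2^2 * 19 = 4 * 19 = 76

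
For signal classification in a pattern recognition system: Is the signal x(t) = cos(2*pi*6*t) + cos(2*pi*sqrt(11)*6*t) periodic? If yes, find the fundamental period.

f1 = 6 Hz, f2 = 6*sqrt(11) Hz
Ratio f2/f1 = sqrt(11), which is irrational.
Since the frequency ratio is irrational, no common period exists.
The signal is not periodic.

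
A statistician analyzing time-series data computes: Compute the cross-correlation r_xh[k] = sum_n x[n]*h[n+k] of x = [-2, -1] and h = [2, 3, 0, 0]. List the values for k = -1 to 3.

Both sequences indexed from 0 and zero outside their support.
Lags with overlap: k = -1 to 3.
  r_xh[-1] = x[1]*h[0] = -2
  r_xh[0] = x[0]*h[0] + x[1]*h[1] = -7
  r_xh[1] = x[0]*h[1] + x[1]*h[2] = -6
  r_xh[2] = x[0]*h[2] + x[1]*h[3] = 0
  r_xh[3] = x[0]*h[3] = 0
r_xh = [-2, -7, -6, 0, 0] (for k = -1, ..., 3)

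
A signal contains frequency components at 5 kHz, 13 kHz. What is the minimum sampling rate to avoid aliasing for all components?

The highest frequency component is f_max = 13 kHz.
Nyquist rate = 2 * f_max = 2 * 13 kHz = 26 kHz.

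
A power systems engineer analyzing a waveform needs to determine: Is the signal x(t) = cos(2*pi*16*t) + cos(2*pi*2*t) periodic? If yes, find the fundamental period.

f1 = 16 Hz, f2 = 2 Hz
Period T1 = 1/16, T2 = 1/2
Ratio T1/T2 = 2/16, which is rational.
The signal is periodic with fundamental period T = 1/GCD(16,2) = 1/2 s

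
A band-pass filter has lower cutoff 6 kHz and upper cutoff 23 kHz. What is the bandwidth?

Bandwidth = f_high - f_low
= 23 kHz - 6 kHz = 17 kHz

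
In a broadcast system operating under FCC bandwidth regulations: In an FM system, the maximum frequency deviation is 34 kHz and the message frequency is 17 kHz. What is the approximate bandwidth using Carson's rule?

Carson's rule: BW = 2*(delta_f + f_m)
= 2*(34 + 17) kHz = 102 kHz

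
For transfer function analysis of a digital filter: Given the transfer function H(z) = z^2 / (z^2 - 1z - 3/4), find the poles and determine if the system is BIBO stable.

Poles are roots of the denominator: z^2 - 1z - 3/4 = 0.
Quadratic formula: z = [-(-1) +/- sqrt((-1)^2 - 4*(-3/4))] / 2
Discriminant = 1 + 3 = 4; sqrt = 2.
z = (1 +/- 2) / 2 => z = 3/2 or z = -1/2.
|p1| = 3/2, |p2| = 1/2.
For BIBO stability, all poles must lie inside the unit circle (|p| < 1).
System is UNSTABLE since at least one |p| >= 1.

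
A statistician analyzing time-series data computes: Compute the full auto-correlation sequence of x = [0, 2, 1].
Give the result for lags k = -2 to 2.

r_xx[k] = sum_m x[m]*x[m+k], indexed from 0, for k = -2 to 2:
  r_xx[-2] = x[2]*x[0] = 0
  r_xx[-1] = x[1]*x[0] + x[2]*x[1] = 2
  r_xx[0] = x[0]*x[0] + x[1]*x[1] + x[2]*x[2] = 5
  r_xx[1] = x[0]*x[1] + x[1]*x[2] = 2
  r_xx[2] = x[0]*x[2] = 0
r_xx = [0, 2, 5, 2, 0]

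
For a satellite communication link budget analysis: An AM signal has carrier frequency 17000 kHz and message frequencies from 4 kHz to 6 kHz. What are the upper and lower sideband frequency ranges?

Upper sideband (USB) = fc + [fm_low, fm_high] = 17000 + [4, 6] = [17004, 17006] kHz
Lower sideband (LSB) = fc - [fm_high, fm_low] = 17000 - [6, 4] = [16994, 16996] kHz
Total occupied spectrum: 16994 kHz to 17006 kHz (plus carrier at 17000 kHz)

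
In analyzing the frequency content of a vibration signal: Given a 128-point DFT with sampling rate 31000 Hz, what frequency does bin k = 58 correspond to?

The frequency of DFT bin k is: f_k = k * f_s / N
f_58 = 58 * 31000 / 128 = 112375/8 Hz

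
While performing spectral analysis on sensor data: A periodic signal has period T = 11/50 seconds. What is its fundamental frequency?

The fundamental frequency is the reciprocal of the period.
f = 1/T = 1/(11/50) = 50/11 Hz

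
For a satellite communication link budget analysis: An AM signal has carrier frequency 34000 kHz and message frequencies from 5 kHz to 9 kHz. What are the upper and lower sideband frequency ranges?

Upper sideband (USB) = fc + [fm_low, fm_high] = 34000 + [5, 9] = [34005, 34009] kHz
Lower sideband (LSB) = fc - [fm_high, fm_low] = 34000 - [9, 5] = [33991, 33995] kHz
Total occupied spectrum: 33991 kHz to 34009 kHz (plus carrier at 34000 kHz)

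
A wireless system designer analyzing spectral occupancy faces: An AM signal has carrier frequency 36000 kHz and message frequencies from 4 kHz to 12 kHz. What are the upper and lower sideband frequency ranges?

Upper sideband (USB) = fc + [fm_low, fm_high] = 36000 + [4, 12] = [36004, 36012] kHz
Lower sideband (LSB) = fc - [fm_high, fm_low] = 36000 - [12, 4] = [35988, 35996] kHz
Total occupied spectrum: 35988 kHz to 36012 kHz (plus carrier at 36000 kHz)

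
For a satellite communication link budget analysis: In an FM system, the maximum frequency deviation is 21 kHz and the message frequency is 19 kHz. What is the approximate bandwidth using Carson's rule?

Carson's rule: BW = 2*(delta_f + f_m)
= 2*(21 + 19) kHz = 80 kHz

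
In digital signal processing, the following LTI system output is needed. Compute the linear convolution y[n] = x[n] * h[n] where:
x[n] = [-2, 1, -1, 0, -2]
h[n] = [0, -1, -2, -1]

y[n] = sum_k x[k]*h[n-k]. Output length = len(x) + len(h) - 1 = 5 + 4 - 1 = 8.
y[0] = -2*0 = 0
y[1] = 1*0 + -2*-1 = 2
y[2] = -1*0 + 1*-1 + -2*-2 = 3
y[3] = 0*0 + -1*-1 + 1*-2 + -2*-1 = 1
y[4] = -2*0 + 0*-1 + -1*-2 + 1*-1 = 1
y[5] = -2*-1 + 0*-2 + -1*-1 = 3
y[6] = -2*-2 + 0*-1 = 4
y[7] = -2*-1 = 2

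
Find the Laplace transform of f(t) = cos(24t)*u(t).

Standard pair: cos(wt)*u(t) <-> s/(s^2+w^2)
With w = 24: L{cos(24t)*u(t)} = s/(s^2+576)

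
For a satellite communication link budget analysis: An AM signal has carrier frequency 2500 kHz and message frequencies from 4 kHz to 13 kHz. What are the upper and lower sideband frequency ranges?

Upper sideband (USB) = fc + [fm_low, fm_high] = 2500 + [4, 13] = [2504, 2513] kHz
Lower sideband (LSB) = fc - [fm_high, fm_low] = 2500 - [13, 4] = [2487, 2496] kHz
Total occupied spectrum: 2487 kHz to 2513 kHz (plus carrier at 2500 kHz)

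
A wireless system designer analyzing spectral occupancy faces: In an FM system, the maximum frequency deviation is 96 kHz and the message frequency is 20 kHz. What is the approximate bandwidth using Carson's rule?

Carson's rule: BW = 2*(delta_f + f_m)
= 2*(96 + 20) kHz = 232 kHz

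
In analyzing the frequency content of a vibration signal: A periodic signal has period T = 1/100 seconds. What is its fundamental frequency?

The fundamental frequency is the reciprocal of the period.
f = 1/T = 1/(1/100) = 100 Hz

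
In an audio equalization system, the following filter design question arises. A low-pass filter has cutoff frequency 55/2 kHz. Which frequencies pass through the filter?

A low-pass filter passes all frequencies below the cutoff frequency 55/2 kHz and attenuates higher frequencies.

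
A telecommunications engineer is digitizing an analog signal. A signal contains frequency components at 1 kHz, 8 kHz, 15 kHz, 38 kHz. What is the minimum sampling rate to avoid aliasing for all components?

The highest frequency component is f_max = 38 kHz.
Nyquist rate = 2 * f_max = 2 * 38 kHz = 76 kHz.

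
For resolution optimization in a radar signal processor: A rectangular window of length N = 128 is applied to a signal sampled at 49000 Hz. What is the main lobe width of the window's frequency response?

For a rectangular window of length N,
the main lobe width in frequency is 2*f_s/N.
= 2*49000/128 = 6125/8 Hz
This determines the minimum frequency separation for resolving two sinusoids.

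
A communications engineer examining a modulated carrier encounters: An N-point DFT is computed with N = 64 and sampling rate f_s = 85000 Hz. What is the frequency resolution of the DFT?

DFT frequency resolution = f_s / N
= 85000 / 64 = 10625/8 Hz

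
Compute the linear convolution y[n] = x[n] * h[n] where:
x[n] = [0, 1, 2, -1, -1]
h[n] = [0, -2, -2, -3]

y[n] = sum_k x[k]*h[n-k]. Output length = len(x) + len(h) - 1 = 5 + 4 - 1 = 8.
y[0] = 0*0 = 0
y[1] = 1*0 + 0*-2 = 0
y[2] = 2*0 + 1*-2 + 0*-2 = -2
y[3] = -1*0 + 2*-2 + 1*-2 + 0*-3 = -6
y[4] = -1*0 + -1*-2 + 2*-2 + 1*-3 = -5
y[5] = -1*-2 + -1*-2 + 2*-3 = -2
y[6] = -1*-2 + -1*-3 = 5
y[7] = -1*-3 = 3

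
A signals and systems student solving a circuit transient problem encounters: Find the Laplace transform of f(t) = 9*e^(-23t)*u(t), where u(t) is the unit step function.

Standard Laplace transform pair:
e^(-at)*u(t) <-> 1/(s+a)
With a = 23: L{9*e^(-23t)*u(t)} = 9/(s+23), ROC: Re(s) > -23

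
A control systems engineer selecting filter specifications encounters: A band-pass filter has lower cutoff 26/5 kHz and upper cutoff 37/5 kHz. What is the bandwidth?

Bandwidth = f_high - f_low
= 37/5 kHz - 26/5 kHz = 11/5 kHz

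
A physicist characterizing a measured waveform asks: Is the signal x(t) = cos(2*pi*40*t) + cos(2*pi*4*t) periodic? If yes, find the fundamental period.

f1 = 40 Hz, f2 = 4 Hz
Period T1 = 1/40, T2 = 1/4
Ratio T1/T2 = 4/40, which is rational.
The signal is periodic with fundamental period T = 1/GCD(40,4) = 1/4 s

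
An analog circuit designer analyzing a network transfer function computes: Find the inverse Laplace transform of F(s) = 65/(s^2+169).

Standard pair: w/(s^2+w^2) <-> sin(wt)*u(t)
Recognize w^2 = 169, so w = 13; numerator 65 = 5*13.
f(t) = 5*sin(13t)*u(t)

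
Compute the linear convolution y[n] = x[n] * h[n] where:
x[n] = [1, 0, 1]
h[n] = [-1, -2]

y[n] = sum_k x[k]*h[n-k]. Output length = len(x) + len(h) - 1 = 3 + 2 - 1 = 4.
y[0] = 1*-1 = -1
y[1] = 0*-1 + 1*-2 = -2
y[2] = 1*-1 + 0*-2 = -1
y[3] = 1*-2 = -2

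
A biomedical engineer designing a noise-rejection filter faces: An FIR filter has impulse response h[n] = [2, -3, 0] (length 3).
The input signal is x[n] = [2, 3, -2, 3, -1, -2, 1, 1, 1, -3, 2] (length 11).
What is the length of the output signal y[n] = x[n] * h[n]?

For linear convolution, the output length is:
len(y) = len(x) + len(h) - 1 = 11 + 3 - 1 = 13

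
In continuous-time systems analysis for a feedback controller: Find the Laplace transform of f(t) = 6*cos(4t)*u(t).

Standard pair: cos(wt)*u(t) <-> s/(s^2+w^2)
With w = 4: L{6*cos(4t)*u(t)} = 6s/(s^2+16)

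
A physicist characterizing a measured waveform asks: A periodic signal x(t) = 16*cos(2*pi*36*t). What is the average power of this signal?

Average power of A*cos(wt) is A^2/2.
P = 16^2 / 2 = 256/2 = 128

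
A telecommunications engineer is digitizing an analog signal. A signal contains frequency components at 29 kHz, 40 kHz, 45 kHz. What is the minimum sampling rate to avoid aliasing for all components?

The highest frequency component is f_max = 45 kHz.
Nyquist rate = 2 * f_max = 2 * 45 kHz = 90 kHz.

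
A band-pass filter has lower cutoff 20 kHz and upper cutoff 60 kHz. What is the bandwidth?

Bandwidth = f_high - f_low
= 60 kHz - 20 kHz = 40 kHz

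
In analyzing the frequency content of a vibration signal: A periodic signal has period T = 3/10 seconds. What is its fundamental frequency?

The fundamental frequency is the reciprocal of the period.
f = 1/T = 1/(3/10) = 10/3 Hz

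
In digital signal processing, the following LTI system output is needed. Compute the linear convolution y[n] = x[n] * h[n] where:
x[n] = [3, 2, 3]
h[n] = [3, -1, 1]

y[n] = sum_k x[k]*h[n-k]. Output length = len(x) + len(h) - 1 = 3 + 3 - 1 = 5.
y[0] = 3*3 = 9
y[1] = 2*3 + 3*-1 = 3
y[2] = 3*3 + 2*-1 + 3*1 = 10
y[3] = 3*-1 + 2*1 = -1
y[4] = 3*1 = 3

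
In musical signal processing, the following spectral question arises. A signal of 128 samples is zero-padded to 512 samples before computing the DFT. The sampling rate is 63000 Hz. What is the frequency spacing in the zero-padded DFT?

Original DFT: N = 128, resolution = f_s/N = 63000/128 = 7875/16 Hz
Zero-padded DFT: N = 512, resolution = f_s/N = 63000/512 = 7875/64 Hz
Zero-padding interpolates the spectrum (finer frequency grid)
but does NOT improve the true spectral resolution (ability to resolve close frequencies).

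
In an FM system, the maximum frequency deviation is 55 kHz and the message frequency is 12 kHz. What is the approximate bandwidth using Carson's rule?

Carson's rule: BW = 2*(delta_f + f_m)
= 2*(55 + 12) kHz = 134 kHz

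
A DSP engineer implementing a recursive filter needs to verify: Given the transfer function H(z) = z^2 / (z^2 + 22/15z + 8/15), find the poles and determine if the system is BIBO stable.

Poles are roots of the denominator: z^2 + 22/15z + 8/15 = 0.
Quadratic formula: z = [-(22/15) +/- sqrt((22/15)^2 - 4*(8/15))] / 2
Discriminant = 484/225 - 32/15 = 4/225; sqrt = 2/15.
z = (-22/15 +/- 2/15) / 2 => z = -2/3 or z = -4/5.
|p1| = 2/3, |p2| = 4/5.
For BIBO stability, all poles must lie inside the unit circle (|p| < 1).
System is STABLE since both |p| < 1.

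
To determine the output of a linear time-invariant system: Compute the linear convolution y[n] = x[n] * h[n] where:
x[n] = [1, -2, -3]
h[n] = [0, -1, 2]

y[n] = sum_k x[k]*h[n-k]. Output length = len(x) + len(h) - 1 = 3 + 3 - 1 = 5.
y[0] = 1*0 = 0
y[1] = -2*0 + 1*-1 = -1
y[2] = -3*0 + -2*-1 + 1*2 = 4
y[3] = -3*-1 + -2*2 = -1
y[4] = -3*2 = -6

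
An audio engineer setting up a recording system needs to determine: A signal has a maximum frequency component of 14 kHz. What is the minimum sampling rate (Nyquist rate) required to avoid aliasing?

By the Nyquist-Shannon sampling theorem,
the minimum sampling rate (Nyquist rate) must be at least 2 * f_max.
Nyquist rate = 2 * 14 kHz = 28 kHz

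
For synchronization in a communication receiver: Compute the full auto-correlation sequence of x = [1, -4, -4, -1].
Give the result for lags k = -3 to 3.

r_xx[k] = sum_m x[m]*x[m+k], indexed from 0, for k = -3 to 3:
  r_xx[-3] = x[3]*x[0] = -1
  r_xx[-2] = x[2]*x[0] + x[3]*x[1] = 0
  r_xx[-1] = x[1]*x[0] + x[2]*x[1] + x[3]*x[2] = 16
  r_xx[0] = x[0]*x[0] + x[1]*x[1] + x[2]*x[2] + x[3]*x[3] = 34
  r_xx[1] = x[0]*x[1] + x[1]*x[2] + x[2]*x[3] = 16
  r_xx[2] = x[0]*x[2] + x[1]*x[3] = 0
  r_xx[3] = x[0]*x[3] = -1
r_xx = [-1, 0, 16, 34, 16, 0, -1]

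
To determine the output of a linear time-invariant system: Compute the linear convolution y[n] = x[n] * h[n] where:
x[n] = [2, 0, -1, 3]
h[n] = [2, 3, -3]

y[n] = sum_k x[k]*h[n-k]. Output length = len(x) + len(h) - 1 = 4 + 3 - 1 = 6.
y[0] = 2*2 = 4
y[1] = 0*2 + 2*3 = 6
y[2] = -1*2 + 0*3 + 2*-3 = -8
y[3] = 3*2 + -1*3 + 0*-3 = 3
y[4] = 3*3 + -1*-3 = 12
y[5] = 3*-3 = -9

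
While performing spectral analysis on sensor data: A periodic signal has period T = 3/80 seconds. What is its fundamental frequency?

The fundamental frequency is the reciprocal of the period.
f = 1/T = 1/(3/80) = 80/3 Hz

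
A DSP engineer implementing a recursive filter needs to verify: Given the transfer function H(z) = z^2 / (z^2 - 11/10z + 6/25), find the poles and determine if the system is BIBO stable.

Poles are roots of the denominator: z^2 - 11/10z + 6/25 = 0.
Quadratic formula: z = [-(-11/10) +/- sqrt((-11/10)^2 - 4*(6/25))] / 2
Discriminant = 121/100 - 24/25 = 1/4; sqrt = 1/2.
z = (11/10 +/- 1/2) / 2 => z = 4/5 or z = 3/10.
|p1| = 4/5, |p2| = 3/10.
For BIBO stability, all poles must lie inside the unit circle (|p| < 1).
System is STABLE since both |p| < 1.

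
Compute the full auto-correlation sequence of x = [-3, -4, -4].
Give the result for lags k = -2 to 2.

r_xx[k] = sum_m x[m]*x[m+k], indexed from 0, for k = -2 to 2:
  r_xx[-2] = x[2]*x[0] = 12
  r_xx[-1] = x[1]*x[0] + x[2]*x[1] = 28
  r_xx[0] = x[0]*x[0] + x[1]*x[1] + x[2]*x[2] = 41
  r_xx[1] = x[0]*x[1] + x[1]*x[2] = 28
  r_xx[2] = x[0]*x[2] = 12
r_xx = [12, 28, 41, 28, 12]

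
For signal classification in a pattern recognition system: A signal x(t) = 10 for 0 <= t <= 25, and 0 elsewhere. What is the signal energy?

Energy = integral of |x(t)|^2 dt over the signal duration
= 10^2 * 25 = 100 * 25 = 2500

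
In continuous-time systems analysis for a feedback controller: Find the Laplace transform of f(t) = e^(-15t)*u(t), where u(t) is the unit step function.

Standard Laplace transform pair:
e^(-at)*u(t) <-> 1/(s+a)
With a = 15: L{e^(-15t)*u(t)} = 1/(s+15), ROC: Re(s) > -15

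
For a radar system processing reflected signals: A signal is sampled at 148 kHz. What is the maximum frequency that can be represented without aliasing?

The maximum frequency that can be represented without aliasing
is the Nyquist frequency: f_max = f_s / 2 = 148 kHz / 2 = 74 kHz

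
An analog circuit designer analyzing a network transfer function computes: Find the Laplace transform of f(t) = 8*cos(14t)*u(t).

Standard pair: cos(wt)*u(t) <-> s/(s^2+w^2)
With w = 14: L{8*cos(14t)*u(t)} = 8s/(s^2+196)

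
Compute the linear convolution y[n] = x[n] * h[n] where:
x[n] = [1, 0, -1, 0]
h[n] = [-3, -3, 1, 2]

y[n] = sum_k x[k]*h[n-k]. Output length = len(x) + len(h) - 1 = 4 + 4 - 1 = 7.
y[0] = 1*-3 = -3
y[1] = 0*-3 + 1*-3 = -3
y[2] = -1*-3 + 0*-3 + 1*1 = 4
y[3] = 0*-3 + -1*-3 + 0*1 + 1*2 = 5
y[4] = 0*-3 + -1*1 + 0*2 = -1
y[5] = 0*1 + -1*2 = -2
y[6] = 0*2 = 0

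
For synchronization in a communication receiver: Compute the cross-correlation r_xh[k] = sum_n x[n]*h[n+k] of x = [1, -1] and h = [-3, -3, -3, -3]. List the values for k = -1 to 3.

Both sequences indexed from 0 and zero outside their support.
Lags with overlap: k = -1 to 3.
  r_xh[-1] = x[1]*h[0] = 3
  r_xh[0] = x[0]*h[0] + x[1]*h[1] = 0
  r_xh[1] = x[0]*h[1] + x[1]*h[2] = 0
  r_xh[2] = x[0]*h[2] + x[1]*h[3] = 0
  r_xh[3] = x[0]*h[3] = -3
r_xh = [3, 0, 0, 0, -3] (for k = -1, ..., 3)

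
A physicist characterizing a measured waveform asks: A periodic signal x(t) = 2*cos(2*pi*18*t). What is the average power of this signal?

Average power of A*cos(wt) is A^2/2.
P = 2^2 / 2 = 4/2 = 2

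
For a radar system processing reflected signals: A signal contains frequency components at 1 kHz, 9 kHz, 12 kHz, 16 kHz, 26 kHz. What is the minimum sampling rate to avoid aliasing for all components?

The highest frequency component is f_max = 26 kHz.
Nyquist rate = 2 * f_max = 2 * 26 kHz = 52 kHz.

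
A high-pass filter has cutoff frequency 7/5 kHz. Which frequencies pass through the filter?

A high-pass filter passes all frequencies above the cutoff frequency 7/5 kHz and attenuates lower frequencies.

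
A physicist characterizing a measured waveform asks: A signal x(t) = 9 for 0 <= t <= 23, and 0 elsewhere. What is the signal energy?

Energy = integral of |x(t)|^2 dt over the signal duration
= 9^2 * 23 = 81 * 23 = 1863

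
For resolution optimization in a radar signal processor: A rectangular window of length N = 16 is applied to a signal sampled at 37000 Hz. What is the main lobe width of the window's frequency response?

For a rectangular window of length N,
the main lobe width in frequency is 2*f_s/N.
= 2*37000/16 = 4625 Hz
This determines the minimum frequency separation for resolving two sinusoids.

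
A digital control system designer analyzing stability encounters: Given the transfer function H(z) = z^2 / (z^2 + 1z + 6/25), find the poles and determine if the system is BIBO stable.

Poles are roots of the denominator: z^2 + 1z + 6/25 = 0.
Quadratic formula: z = [-(1) +/- sqrt((1)^2 - 4*(6/25))] / 2
Discriminant = 1 - 24/25 = 1/25; sqrt = 1/5.
z = (-1 +/- 1/5) / 2 => z = -2/5 or z = -3/5.
|p1| = 3/5, |p2| = 2/5.
For BIBO stability, all poles must lie inside the unit circle (|p| < 1).
System is STABLE since both |p| < 1.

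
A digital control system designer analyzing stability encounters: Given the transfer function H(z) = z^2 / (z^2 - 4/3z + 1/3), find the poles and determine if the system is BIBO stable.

Poles are roots of the denominator: z^2 - 4/3z + 1/3 = 0.
Quadratic formula: z = [-(-4/3) +/- sqrt((-4/3)^2 - 4*(1/3))] / 2
Discriminant = 16/9 - 4/3 = 4/9; sqrt = 2/3.
z = (4/3 +/- 2/3) / 2 => z = 1 or z = 1/3.
|p1| = 1, |p2| = 1/3.
For BIBO stability, all poles must lie inside the unit circle (|p| < 1).
System is UNSTABLE since at least one |p| >= 1.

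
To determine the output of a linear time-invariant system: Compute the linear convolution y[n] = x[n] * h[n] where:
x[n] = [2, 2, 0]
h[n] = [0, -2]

y[n] = sum_k x[k]*h[n-k]. Output length = len(x) + len(h) - 1 = 3 + 2 - 1 = 4.
y[0] = 2*0 = 0
y[1] = 2*0 + 2*-2 = -4
y[2] = 0*0 + 2*-2 = -4
y[3] = 0*-2 = 0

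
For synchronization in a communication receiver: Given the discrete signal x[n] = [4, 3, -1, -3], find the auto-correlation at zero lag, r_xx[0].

The auto-correlation at zero lag r_xx[0] equals the signal energy.
r_xx[0] = sum of x[n]^2 = 4^2 + 3^2 + (-1)^2 + (-3)^2
= 16 + 9 + 1 + 9 = 35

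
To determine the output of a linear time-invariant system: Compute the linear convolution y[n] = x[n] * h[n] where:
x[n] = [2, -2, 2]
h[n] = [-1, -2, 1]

y[n] = sum_k x[k]*h[n-k]. Output length = len(x) + len(h) - 1 = 3 + 3 - 1 = 5.
y[0] = 2*-1 = -2
y[1] = -2*-1 + 2*-2 = -2
y[2] = 2*-1 + -2*-2 + 2*1 = 4
y[3] = 2*-2 + -2*1 = -6
y[4] = 2*1 = 2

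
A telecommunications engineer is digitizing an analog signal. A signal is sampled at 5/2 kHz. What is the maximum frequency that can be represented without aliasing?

The maximum frequency that can be represented without aliasing
is the Nyquist frequency: f_max = f_s / 2 = 5/2 kHz / 2 = 5/4 kHz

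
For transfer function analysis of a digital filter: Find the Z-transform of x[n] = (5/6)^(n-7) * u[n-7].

Time-shifting property: if X(z) = Z{x[n]}, then Z{x[n-d]} = z^(-d) * X(z)
X(z) = z/(z - 5/6) for x[n] = (5/6)^n * u[n]
Z{x[n-7]} = z^(-7) * z/(z - 5/6) = z^(-6)/(z - 5/6)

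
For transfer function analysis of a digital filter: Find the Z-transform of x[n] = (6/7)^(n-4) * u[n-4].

Time-shifting property: if X(z) = Z{x[n]}, then Z{x[n-d]} = z^(-d) * X(z)
X(z) = z/(z - 6/7) for x[n] = (6/7)^n * u[n]
Z{x[n-4]} = z^(-4) * z/(z - 6/7) = z^(-3)/(z - 6/7)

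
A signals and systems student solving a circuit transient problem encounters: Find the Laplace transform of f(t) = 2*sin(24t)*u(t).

Standard pair: sin(wt)*u(t) <-> w/(s^2+w^2)
With w = 24: L{2*sin(24t)*u(t)} = 48/(s^2+576)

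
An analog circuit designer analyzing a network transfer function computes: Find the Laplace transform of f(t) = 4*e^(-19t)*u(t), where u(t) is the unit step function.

Standard Laplace transform pair:
e^(-at)*u(t) <-> 1/(s+a)
With a = 19: L{4*e^(-19t)*u(t)} = 4/(s+19), ROC: Re(s) > -19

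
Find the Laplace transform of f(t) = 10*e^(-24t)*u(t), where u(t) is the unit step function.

Standard Laplace transform pair:
e^(-at)*u(t) <-> 1/(s+a)
With a = 24: L{10*e^(-24t)*u(t)} = 10/(s+24), ROC: Re(s) > -24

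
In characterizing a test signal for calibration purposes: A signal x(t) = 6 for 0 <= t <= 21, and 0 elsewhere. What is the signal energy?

Energy = integral of |x(t)|^2 dt over the signal duration
= 6^2 * 21 = 36 * 21 = 756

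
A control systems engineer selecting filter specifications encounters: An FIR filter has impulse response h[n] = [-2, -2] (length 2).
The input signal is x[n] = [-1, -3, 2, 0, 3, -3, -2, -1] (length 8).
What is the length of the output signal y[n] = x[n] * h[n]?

For linear convolution, the output length is:
len(y) = len(x) + len(h) - 1 = 8 + 2 - 1 = 9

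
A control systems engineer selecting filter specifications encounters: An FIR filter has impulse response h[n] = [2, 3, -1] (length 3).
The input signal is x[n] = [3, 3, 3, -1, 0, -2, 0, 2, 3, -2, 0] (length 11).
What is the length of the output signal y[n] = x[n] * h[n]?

For linear convolution, the output length is:
len(y) = len(x) + len(h) - 1 = 11 + 3 - 1 = 13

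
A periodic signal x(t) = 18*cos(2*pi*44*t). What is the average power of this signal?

Average power of A*cos(wt) is A^2/2.
P = 18^2 / 2 = 324/2 = 162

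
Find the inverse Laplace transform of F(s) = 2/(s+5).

Standard pair: k/(s+a) <-> k*e^(-at)*u(t)
With k=2, a=5: f(t) = 2*e^(-5t)*u(t)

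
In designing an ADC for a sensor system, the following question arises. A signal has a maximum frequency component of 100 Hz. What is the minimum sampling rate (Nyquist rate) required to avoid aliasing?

By the Nyquist-Shannon sampling theorem,
the minimum sampling rate (Nyquist rate) must be at least 2 * f_max.
Nyquist rate = 2 * 100 Hz = 200 Hz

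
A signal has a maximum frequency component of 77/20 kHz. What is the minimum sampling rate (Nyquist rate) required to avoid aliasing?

By the Nyquist-Shannon sampling theorem,
the minimum sampling rate (Nyquist rate) must be at least 2 * f_max.
Nyquist rate = 2 * 77/20 kHz = 77/10 kHz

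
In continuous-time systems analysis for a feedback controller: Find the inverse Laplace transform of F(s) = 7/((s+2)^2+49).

Standard pair: w/((s+a)^2+w^2) <-> e^(-at)*sin(wt)*u(t)
With a=2, w=7: f(t) = e^(-2t)*sin(7t)*u(t)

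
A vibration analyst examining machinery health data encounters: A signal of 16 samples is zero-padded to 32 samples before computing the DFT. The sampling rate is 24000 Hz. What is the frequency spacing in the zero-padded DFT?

Original DFT: N = 16, resolution = f_s/N = 24000/16 = 1500 Hz
Zero-padded DFT: N = 32, resolution = f_s/N = 24000/32 = 750 Hz
Zero-padding interpolates the spectrum (finer frequency grid)
but does NOT improve the true spectral resolution (ability to resolve close frequencies).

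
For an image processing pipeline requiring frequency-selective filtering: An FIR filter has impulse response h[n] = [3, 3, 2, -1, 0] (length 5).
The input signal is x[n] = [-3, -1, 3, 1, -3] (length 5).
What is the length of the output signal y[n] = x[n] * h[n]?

For linear convolution, the output length is:
len(y) = len(x) + len(h) - 1 = 5 + 5 - 1 = 9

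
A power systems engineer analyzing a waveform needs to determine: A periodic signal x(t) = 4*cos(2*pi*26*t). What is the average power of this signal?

Average power of A*cos(wt) is A^2/2.
P = 4^2 / 2 = 16/2 = 8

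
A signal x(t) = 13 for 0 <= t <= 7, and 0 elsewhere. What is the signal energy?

Energy = integral of |x(t)|^2 dt over the signal duration
= 13^2 * 7 = 169 * 7 = 1183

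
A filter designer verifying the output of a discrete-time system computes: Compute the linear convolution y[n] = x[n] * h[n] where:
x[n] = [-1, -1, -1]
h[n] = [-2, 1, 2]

y[n] = sum_k x[k]*h[n-k]. Output length = len(x) + len(h) - 1 = 3 + 3 - 1 = 5.
y[0] = -1*-2 = 2
y[1] = -1*-2 + -1*1 = 1
y[2] = -1*-2 + -1*1 + -1*2 = -1
y[3] = -1*1 + -1*2 = -3
y[4] = -1*2 = -2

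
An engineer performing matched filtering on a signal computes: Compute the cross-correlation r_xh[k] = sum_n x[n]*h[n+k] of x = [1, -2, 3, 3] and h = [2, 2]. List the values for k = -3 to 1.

Both sequences indexed from 0 and zero outside their support.
Lags with overlap: k = -3 to 1.
  r_xh[-3] = x[3]*h[0] = 6
  r_xh[-2] = x[2]*h[0] + x[3]*h[1] = 12
  r_xh[-1] = x[1]*h[0] + x[2]*h[1] = 2
  r_xh[0] = x[0]*h[0] + x[1]*h[1] = -2
  r_xh[1] = x[0]*h[1] = 2
r_xh = [6, 12, 2, -2, 2] (for k = -3, ..., 1)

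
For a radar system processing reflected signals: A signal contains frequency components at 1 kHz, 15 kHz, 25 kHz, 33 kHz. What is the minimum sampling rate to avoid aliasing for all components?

The highest frequency component is f_max = 33 kHz.
Nyquist rate = 2 * f_max = 2 * 33 kHz = 66 kHz.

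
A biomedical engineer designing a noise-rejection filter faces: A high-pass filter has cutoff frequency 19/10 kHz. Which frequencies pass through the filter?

A high-pass filter passes all frequencies above the cutoff frequency 19/10 kHz and attenuates lower frequencies.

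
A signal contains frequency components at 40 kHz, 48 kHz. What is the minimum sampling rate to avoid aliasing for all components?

The highest frequency component is f_max = 48 kHz.
Nyquist rate = 2 * f_max = 2 * 48 kHz = 96 kHz.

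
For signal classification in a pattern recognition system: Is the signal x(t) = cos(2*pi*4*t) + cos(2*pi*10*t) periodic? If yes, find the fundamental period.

f1 = 4 Hz, f2 = 10 Hz
Period T1 = 1/4, T2 = 1/10
Ratio T1/T2 = 10/4, which is rational.
The signal is periodic with fundamental period T = 1/GCD(4,10) = 1/2 s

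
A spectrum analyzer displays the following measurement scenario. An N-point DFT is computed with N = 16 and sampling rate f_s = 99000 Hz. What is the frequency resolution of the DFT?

DFT frequency resolution = f_s / N
= 99000 / 16 = 12375/2 Hz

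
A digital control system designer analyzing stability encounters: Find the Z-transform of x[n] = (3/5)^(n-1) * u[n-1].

Time-shifting property: if X(z) = Z{x[n]}, then Z{x[n-d]} = z^(-d) * X(z)
X(z) = z/(z - 3/5) for x[n] = (3/5)^n * u[n]
Z{x[n-1]} = z^(-1) * z/(z - 3/5) = 1/(z - 3/5)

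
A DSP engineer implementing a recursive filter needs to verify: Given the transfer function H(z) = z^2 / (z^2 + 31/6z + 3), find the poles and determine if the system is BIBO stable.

Poles are roots of the denominator: z^2 + 31/6z + 3 = 0.
Quadratic formula: z = [-(31/6) +/- sqrt((31/6)^2 - 4*(3))] / 2
Discriminant = 961/36 - 12 = 529/36; sqrt = 23/6.
z = (-31/6 +/- 23/6) / 2 => z = -2/3 or z = -9/2.
|p1| = 9/2, |p2| = 2/3.
For BIBO stability, all poles must lie inside the unit circle (|p| < 1).
System is UNSTABLE since at least one |p| >= 1.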